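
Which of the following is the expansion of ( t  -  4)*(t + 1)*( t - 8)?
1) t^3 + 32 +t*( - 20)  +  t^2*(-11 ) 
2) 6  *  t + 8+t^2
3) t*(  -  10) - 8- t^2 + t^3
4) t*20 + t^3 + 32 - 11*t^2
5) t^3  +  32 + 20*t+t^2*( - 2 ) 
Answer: 4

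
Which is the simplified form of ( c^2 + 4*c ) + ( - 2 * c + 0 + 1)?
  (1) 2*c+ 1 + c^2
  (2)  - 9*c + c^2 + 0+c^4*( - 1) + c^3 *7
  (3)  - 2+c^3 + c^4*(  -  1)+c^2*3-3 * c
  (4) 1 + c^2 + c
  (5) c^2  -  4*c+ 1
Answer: 1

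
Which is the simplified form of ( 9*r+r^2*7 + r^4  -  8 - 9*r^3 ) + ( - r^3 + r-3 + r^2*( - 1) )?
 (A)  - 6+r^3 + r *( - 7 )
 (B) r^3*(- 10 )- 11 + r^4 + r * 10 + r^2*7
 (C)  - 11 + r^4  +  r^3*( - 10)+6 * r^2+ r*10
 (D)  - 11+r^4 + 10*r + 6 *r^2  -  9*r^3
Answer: C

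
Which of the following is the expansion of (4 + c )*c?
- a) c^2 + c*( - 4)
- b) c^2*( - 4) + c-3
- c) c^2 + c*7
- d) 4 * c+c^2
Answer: d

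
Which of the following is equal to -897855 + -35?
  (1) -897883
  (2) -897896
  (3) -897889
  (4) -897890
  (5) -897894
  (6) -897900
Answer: 4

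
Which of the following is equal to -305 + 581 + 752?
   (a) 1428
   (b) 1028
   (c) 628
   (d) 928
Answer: b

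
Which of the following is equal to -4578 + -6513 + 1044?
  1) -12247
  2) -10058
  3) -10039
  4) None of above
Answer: 4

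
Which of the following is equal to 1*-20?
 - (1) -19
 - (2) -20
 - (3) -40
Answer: 2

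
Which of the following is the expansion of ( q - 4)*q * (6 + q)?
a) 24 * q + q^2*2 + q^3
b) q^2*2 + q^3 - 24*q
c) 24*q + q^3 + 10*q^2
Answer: b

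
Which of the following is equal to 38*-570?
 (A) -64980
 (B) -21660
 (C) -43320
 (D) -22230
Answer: B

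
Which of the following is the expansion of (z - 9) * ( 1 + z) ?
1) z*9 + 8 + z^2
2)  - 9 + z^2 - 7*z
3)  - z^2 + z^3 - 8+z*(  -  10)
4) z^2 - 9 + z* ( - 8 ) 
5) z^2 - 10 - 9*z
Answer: 4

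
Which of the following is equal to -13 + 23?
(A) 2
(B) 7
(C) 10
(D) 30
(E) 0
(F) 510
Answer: C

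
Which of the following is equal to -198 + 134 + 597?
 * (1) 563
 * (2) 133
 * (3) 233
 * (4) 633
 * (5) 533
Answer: 5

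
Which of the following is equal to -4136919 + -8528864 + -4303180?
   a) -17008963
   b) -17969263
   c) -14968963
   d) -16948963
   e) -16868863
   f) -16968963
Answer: f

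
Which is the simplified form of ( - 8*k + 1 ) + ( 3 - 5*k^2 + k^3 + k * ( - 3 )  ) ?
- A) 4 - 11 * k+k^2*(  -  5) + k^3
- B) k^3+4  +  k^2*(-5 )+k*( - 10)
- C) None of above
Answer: A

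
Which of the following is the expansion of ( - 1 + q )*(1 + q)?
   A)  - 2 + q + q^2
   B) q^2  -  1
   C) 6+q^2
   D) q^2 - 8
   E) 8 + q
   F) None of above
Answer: B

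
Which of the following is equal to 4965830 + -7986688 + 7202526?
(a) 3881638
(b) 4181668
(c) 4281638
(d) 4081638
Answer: b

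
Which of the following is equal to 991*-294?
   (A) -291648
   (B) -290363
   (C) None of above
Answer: C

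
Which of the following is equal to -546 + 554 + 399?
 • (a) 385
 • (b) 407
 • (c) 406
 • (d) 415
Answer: b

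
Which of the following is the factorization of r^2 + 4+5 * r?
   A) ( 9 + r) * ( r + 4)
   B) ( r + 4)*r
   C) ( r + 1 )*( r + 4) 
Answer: C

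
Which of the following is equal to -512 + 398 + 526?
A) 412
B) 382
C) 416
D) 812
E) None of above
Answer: A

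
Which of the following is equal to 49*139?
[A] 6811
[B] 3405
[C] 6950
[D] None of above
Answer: A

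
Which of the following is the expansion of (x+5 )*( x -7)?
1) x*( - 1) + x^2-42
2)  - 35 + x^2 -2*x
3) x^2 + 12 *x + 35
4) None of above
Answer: 2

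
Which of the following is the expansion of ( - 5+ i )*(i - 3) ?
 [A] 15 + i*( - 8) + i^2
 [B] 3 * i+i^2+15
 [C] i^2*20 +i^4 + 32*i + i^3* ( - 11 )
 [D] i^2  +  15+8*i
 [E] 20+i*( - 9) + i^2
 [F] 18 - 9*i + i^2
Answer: A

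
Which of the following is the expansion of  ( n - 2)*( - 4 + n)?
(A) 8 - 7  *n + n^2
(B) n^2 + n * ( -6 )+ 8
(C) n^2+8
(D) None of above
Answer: B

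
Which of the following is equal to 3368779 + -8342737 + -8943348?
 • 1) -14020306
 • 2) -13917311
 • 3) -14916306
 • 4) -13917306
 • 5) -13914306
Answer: 4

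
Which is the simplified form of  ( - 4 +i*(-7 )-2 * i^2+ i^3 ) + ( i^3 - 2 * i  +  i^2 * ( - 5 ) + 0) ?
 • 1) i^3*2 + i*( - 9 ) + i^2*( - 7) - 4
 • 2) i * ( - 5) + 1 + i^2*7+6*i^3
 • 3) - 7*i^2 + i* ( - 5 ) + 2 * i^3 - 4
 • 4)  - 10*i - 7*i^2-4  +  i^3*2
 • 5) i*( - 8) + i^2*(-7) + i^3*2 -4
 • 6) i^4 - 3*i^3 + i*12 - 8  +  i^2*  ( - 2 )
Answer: 1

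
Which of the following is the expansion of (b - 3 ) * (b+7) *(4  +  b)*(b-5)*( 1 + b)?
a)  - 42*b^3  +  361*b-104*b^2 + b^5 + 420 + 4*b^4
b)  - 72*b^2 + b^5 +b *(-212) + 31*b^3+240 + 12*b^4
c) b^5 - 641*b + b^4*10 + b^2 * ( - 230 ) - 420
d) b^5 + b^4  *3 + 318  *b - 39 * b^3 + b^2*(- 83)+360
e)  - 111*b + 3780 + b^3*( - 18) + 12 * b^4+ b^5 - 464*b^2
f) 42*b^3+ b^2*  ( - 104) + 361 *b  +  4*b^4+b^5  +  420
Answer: a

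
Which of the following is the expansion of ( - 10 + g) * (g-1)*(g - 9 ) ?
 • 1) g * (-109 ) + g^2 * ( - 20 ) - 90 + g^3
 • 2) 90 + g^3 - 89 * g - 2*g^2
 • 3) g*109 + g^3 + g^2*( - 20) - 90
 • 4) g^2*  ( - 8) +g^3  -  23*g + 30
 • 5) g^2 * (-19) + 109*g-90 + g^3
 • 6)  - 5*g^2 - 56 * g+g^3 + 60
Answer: 3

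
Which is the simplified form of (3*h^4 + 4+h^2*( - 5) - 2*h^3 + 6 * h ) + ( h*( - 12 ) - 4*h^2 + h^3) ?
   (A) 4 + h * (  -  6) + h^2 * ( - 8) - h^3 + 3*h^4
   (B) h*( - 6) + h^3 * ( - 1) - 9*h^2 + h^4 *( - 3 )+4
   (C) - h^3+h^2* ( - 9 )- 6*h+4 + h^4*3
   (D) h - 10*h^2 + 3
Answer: C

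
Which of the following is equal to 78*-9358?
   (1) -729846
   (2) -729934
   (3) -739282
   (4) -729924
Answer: 4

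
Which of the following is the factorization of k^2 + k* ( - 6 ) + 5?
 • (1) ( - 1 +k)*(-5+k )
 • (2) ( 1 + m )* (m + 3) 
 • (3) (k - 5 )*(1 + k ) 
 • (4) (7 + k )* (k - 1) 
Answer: 1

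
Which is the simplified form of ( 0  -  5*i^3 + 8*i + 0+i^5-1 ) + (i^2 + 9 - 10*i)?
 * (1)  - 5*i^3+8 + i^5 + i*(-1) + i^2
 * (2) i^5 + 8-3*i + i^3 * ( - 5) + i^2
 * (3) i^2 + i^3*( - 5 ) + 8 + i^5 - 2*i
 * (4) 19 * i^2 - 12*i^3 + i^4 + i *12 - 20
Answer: 3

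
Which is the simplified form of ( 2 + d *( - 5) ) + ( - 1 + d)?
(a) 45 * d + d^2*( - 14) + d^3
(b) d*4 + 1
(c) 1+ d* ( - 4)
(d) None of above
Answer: c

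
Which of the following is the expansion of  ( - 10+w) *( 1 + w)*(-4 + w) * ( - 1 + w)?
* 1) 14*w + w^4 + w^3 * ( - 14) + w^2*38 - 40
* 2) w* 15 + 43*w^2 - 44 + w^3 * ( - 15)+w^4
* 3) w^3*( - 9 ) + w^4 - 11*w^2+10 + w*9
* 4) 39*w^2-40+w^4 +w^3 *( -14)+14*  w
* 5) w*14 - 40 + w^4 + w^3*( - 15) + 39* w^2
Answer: 4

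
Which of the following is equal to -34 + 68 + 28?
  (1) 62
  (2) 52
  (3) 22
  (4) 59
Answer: 1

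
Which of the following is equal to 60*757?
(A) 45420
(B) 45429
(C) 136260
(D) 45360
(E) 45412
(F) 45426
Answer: A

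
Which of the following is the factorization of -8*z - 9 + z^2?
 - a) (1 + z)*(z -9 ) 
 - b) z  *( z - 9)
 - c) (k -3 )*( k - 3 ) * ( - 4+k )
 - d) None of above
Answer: a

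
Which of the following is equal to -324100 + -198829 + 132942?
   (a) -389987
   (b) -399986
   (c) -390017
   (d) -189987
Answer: a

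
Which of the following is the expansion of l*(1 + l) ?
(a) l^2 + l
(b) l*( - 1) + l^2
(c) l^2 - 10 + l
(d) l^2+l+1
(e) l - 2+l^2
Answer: a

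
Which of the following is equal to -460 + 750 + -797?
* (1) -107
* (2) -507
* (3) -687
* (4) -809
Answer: 2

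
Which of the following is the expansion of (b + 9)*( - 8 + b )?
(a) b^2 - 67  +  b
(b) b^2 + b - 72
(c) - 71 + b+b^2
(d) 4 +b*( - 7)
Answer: b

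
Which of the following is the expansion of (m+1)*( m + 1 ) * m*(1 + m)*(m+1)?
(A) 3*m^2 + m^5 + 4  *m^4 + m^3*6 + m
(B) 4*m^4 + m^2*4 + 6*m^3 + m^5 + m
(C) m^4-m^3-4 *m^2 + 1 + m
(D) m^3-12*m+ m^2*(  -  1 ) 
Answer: B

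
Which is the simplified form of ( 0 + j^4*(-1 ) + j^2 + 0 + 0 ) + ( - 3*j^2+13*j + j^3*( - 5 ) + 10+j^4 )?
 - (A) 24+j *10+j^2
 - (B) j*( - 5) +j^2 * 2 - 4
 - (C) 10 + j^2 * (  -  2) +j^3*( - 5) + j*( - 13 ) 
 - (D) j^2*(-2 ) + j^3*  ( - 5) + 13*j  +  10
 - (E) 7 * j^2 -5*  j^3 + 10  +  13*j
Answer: D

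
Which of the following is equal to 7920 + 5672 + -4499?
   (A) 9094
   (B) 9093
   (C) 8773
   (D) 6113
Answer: B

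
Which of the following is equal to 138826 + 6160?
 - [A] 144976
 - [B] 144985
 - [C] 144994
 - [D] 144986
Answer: D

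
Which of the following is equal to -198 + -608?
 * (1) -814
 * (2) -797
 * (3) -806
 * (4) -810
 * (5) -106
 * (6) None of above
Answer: 3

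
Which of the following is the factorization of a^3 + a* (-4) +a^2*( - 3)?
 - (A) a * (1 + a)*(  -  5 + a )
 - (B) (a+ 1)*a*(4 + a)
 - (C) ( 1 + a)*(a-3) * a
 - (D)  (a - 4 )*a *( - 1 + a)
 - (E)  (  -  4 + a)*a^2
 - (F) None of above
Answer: F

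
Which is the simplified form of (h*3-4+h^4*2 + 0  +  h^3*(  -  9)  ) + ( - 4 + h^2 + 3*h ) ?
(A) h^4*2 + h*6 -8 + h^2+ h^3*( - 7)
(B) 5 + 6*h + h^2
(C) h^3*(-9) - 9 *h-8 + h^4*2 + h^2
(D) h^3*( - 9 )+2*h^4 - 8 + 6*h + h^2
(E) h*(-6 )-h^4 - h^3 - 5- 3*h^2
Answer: D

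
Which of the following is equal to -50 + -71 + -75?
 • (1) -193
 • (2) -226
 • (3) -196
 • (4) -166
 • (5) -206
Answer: 3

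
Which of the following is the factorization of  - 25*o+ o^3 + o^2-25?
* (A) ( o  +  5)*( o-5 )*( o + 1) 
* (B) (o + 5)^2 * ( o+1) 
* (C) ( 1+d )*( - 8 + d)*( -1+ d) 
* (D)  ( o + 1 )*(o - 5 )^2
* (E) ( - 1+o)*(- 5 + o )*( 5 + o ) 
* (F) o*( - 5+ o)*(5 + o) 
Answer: A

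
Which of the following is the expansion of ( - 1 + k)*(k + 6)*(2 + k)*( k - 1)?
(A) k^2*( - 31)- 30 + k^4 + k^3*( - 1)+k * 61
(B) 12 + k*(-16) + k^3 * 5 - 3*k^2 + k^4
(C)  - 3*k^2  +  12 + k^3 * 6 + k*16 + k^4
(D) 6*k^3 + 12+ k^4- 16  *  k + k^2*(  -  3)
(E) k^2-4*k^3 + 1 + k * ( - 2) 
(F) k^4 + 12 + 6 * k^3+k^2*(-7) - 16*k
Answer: D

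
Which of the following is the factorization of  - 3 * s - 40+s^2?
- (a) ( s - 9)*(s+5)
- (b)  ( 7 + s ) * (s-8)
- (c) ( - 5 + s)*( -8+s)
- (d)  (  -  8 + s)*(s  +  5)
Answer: d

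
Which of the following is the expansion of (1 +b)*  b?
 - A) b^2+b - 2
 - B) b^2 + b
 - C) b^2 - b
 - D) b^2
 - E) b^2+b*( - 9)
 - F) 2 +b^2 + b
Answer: B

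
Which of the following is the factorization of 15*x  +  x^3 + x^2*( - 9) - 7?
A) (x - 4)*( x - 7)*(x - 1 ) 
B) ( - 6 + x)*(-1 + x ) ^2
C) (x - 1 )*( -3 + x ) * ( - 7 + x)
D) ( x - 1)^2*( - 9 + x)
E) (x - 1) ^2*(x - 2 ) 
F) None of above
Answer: F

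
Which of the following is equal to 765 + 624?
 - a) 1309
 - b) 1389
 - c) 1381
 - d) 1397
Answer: b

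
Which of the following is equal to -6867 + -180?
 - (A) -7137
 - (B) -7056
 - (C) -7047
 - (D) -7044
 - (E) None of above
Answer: C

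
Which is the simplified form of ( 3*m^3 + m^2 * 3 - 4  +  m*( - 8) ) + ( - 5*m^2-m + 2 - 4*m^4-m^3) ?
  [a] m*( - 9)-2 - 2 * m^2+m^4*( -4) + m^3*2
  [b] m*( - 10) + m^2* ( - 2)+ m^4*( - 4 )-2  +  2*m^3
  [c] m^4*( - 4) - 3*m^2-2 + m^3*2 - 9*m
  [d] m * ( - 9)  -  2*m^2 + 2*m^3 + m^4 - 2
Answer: a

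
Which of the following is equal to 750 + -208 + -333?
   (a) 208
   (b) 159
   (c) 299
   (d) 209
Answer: d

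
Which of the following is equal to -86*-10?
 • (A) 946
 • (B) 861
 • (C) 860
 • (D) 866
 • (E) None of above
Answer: C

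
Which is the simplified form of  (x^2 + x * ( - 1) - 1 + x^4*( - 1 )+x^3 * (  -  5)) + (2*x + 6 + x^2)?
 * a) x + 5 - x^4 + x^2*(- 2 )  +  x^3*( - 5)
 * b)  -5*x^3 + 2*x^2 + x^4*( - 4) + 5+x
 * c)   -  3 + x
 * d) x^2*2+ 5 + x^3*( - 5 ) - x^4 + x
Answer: d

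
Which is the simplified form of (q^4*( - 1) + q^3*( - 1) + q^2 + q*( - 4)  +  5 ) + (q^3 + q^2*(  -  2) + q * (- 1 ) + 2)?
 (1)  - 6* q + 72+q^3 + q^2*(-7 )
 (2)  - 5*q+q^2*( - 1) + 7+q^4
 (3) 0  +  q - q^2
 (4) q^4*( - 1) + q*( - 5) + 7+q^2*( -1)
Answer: 4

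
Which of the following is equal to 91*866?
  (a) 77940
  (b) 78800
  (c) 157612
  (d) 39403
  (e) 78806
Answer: e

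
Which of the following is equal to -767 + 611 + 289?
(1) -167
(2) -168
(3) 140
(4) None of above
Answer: 4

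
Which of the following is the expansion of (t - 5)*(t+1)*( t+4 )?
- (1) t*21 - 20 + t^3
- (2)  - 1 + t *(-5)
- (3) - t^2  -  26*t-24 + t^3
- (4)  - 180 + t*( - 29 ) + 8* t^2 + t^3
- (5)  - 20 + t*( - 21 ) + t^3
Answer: 5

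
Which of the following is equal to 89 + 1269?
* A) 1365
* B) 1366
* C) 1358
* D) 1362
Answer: C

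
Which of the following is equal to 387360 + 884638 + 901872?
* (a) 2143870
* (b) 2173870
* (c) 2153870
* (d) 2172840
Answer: b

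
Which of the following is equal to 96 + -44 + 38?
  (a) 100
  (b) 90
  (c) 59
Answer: b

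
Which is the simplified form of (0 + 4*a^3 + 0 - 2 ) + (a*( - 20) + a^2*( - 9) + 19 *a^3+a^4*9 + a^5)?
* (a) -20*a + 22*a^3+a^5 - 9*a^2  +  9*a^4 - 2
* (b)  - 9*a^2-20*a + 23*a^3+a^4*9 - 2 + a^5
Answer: b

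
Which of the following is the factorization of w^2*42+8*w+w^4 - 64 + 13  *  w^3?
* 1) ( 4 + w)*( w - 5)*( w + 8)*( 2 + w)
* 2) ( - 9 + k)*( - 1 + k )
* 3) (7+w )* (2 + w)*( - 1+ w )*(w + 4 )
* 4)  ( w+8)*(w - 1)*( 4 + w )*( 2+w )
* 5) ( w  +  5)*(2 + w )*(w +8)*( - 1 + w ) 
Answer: 4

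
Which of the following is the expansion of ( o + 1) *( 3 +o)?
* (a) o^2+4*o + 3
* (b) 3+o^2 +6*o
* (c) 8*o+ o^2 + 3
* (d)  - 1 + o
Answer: a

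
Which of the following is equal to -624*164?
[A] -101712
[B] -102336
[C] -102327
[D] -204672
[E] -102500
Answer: B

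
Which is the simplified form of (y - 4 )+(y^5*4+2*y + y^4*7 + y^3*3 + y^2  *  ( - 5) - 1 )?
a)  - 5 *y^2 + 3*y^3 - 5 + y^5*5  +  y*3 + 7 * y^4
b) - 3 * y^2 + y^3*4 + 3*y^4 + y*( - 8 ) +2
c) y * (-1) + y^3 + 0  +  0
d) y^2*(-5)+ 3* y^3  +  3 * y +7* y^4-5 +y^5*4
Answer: d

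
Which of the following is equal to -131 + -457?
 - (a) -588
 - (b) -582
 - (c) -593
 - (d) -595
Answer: a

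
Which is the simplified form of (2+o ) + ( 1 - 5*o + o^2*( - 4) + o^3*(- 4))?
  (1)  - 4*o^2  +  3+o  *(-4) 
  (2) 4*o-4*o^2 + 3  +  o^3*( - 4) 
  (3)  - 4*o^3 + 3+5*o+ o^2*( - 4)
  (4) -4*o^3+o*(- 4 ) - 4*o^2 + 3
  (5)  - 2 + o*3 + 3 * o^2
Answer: 4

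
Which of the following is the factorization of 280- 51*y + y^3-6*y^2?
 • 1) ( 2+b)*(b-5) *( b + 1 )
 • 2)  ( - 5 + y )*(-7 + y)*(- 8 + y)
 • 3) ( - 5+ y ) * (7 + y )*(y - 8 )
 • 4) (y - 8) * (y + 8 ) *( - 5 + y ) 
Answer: 3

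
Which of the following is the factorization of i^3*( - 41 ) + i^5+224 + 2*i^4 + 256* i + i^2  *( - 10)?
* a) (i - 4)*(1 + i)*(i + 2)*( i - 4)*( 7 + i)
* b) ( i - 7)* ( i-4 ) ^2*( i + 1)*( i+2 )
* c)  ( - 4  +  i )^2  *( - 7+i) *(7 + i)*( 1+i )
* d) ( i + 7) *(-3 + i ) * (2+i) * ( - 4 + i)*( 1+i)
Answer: a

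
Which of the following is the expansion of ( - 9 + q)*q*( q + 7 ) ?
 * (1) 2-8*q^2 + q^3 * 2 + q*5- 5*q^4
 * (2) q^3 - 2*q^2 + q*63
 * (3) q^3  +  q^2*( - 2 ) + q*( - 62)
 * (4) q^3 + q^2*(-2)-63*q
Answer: 4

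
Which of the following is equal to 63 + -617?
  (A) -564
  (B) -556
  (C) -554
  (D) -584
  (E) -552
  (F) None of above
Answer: C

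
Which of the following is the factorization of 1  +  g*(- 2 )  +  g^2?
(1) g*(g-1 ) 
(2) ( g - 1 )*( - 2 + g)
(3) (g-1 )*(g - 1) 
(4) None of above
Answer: 3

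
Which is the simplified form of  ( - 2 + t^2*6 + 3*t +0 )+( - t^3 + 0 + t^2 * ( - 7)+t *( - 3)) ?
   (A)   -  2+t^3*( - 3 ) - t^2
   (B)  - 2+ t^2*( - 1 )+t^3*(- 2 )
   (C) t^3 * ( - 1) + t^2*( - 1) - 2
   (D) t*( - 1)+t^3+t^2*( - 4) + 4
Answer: C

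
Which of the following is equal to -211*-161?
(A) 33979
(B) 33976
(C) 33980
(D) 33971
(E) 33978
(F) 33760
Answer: D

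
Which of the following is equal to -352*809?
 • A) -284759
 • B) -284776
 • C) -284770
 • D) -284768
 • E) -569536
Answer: D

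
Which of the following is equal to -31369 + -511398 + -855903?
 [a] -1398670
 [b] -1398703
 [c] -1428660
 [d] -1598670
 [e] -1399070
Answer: a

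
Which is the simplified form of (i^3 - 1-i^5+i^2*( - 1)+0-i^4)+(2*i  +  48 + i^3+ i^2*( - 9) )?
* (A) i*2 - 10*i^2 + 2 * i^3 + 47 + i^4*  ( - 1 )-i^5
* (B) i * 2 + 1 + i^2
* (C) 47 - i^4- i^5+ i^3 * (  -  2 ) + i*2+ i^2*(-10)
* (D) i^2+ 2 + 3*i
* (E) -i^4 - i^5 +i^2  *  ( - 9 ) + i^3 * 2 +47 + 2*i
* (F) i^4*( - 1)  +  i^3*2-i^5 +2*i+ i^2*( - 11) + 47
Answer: A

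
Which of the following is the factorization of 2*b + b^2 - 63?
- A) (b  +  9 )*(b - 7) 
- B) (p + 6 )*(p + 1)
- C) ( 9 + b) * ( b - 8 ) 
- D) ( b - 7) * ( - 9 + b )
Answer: A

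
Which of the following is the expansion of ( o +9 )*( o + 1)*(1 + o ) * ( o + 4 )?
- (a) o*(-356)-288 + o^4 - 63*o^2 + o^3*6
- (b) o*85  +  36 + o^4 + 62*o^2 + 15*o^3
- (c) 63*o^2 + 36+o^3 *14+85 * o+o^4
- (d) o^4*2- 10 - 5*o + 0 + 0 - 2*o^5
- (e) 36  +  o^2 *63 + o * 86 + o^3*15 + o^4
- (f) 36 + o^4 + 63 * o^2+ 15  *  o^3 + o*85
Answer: f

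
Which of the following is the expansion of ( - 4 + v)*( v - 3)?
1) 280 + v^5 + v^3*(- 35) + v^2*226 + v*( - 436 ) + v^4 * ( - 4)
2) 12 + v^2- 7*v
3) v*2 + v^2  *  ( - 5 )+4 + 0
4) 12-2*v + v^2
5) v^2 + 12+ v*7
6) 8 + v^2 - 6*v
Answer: 2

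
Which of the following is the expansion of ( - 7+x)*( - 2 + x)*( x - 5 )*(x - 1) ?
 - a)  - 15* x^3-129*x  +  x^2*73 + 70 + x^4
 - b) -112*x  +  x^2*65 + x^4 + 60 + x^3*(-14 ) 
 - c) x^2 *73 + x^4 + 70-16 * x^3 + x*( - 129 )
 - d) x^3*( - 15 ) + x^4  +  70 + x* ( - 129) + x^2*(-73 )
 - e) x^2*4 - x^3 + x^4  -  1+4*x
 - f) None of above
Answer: a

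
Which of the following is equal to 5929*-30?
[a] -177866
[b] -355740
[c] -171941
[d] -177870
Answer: d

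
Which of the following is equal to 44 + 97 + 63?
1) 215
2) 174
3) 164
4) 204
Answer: 4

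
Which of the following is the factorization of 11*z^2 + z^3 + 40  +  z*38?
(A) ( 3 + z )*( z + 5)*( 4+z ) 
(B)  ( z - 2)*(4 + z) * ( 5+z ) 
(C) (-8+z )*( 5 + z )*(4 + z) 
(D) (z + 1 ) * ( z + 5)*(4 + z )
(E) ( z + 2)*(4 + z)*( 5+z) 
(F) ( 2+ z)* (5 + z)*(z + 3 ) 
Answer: E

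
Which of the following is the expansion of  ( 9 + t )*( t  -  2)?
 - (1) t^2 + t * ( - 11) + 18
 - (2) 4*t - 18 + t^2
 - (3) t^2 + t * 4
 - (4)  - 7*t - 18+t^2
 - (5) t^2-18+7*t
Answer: 5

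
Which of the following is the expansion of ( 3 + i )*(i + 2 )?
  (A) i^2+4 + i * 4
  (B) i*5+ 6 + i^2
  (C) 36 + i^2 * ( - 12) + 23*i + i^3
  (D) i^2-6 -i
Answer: B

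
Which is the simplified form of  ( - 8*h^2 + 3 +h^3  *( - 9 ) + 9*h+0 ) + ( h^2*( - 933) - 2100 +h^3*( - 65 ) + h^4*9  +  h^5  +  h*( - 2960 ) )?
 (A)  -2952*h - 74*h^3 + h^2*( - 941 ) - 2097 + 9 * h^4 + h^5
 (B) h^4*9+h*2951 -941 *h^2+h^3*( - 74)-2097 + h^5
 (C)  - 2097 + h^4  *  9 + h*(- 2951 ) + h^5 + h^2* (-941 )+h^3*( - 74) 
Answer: C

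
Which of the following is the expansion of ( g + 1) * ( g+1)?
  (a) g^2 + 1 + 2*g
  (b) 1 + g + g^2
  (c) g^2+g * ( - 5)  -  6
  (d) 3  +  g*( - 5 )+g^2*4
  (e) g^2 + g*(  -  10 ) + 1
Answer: a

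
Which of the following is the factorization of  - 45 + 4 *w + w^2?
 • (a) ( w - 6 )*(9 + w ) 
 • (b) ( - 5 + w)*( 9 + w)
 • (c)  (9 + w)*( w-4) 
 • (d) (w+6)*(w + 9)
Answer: b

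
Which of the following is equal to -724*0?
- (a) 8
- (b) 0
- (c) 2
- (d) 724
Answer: b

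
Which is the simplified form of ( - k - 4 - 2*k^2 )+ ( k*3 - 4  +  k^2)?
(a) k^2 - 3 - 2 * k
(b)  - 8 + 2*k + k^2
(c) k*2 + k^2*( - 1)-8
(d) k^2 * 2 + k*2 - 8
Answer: c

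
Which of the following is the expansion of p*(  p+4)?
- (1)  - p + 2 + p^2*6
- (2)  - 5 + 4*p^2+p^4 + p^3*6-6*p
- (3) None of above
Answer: 3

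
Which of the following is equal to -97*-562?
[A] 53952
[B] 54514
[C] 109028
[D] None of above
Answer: B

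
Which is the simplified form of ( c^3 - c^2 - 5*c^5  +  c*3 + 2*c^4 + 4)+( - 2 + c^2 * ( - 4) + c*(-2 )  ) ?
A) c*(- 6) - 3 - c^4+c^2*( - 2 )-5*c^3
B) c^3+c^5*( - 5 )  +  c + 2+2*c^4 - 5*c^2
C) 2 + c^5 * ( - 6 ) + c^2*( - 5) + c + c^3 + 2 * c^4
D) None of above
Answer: B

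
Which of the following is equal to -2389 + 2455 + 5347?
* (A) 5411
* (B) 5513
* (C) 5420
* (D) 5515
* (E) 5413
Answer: E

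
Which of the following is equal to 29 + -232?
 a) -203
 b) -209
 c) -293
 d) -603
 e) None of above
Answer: a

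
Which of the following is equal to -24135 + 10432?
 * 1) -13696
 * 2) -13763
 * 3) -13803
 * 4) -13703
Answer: 4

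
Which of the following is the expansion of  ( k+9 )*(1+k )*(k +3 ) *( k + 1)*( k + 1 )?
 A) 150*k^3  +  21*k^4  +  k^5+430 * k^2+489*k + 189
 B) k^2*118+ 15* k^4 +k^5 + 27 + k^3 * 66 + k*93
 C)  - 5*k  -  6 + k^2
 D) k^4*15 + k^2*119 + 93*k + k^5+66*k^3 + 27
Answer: B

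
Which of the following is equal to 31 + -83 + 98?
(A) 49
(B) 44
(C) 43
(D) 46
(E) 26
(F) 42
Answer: D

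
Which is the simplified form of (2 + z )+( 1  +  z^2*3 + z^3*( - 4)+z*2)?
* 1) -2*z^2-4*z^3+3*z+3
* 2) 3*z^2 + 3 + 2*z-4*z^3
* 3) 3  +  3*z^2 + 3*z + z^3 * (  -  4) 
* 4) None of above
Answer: 3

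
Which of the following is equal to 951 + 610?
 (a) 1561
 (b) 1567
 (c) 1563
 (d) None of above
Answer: a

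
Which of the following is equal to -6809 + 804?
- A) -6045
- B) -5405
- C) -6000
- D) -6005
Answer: D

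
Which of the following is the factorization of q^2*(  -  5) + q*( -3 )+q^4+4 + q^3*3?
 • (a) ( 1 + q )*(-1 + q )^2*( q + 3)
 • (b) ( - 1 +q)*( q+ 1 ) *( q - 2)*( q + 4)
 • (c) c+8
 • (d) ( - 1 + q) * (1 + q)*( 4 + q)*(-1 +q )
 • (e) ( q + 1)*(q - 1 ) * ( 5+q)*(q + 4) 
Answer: d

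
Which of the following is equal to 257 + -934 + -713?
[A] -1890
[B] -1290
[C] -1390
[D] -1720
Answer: C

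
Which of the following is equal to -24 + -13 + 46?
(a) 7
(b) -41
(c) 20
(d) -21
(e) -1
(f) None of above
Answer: f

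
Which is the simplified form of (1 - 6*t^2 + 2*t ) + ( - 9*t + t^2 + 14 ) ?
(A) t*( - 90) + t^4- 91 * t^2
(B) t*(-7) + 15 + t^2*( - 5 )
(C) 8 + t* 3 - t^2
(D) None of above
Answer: B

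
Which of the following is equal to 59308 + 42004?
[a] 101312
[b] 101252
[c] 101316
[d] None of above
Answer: a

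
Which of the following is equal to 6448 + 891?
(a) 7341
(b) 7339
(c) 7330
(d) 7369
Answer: b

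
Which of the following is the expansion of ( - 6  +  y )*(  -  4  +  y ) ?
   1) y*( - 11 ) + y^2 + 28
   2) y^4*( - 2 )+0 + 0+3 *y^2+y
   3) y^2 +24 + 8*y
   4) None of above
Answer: 4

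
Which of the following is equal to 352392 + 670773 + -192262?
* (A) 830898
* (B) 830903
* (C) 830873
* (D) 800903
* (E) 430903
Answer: B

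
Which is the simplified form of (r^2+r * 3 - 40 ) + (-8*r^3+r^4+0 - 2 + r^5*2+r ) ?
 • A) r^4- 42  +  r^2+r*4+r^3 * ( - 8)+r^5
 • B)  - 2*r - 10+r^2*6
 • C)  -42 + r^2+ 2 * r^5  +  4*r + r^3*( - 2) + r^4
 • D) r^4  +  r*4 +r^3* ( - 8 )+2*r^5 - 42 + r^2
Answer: D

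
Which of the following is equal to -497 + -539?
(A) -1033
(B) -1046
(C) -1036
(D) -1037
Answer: C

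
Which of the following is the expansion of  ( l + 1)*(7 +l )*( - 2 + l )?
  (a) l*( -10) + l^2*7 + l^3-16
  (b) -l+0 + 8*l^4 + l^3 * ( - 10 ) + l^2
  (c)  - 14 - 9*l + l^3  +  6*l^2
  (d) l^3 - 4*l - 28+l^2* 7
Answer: c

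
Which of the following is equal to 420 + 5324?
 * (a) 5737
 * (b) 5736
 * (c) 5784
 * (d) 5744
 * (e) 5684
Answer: d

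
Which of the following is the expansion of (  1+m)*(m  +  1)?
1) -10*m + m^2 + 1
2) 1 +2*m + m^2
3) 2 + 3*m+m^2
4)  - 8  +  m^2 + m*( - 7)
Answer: 2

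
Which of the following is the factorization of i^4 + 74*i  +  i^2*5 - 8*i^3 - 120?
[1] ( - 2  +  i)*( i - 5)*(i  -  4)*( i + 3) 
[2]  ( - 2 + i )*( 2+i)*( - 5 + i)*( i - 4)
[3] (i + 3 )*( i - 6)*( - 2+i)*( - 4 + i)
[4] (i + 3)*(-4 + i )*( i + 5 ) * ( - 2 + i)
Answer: 1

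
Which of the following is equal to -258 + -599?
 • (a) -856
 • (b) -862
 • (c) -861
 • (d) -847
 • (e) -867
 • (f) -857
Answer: f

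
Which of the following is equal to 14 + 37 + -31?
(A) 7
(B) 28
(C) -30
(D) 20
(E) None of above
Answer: D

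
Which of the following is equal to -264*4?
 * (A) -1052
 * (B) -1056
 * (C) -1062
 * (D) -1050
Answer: B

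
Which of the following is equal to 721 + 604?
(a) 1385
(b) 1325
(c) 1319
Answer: b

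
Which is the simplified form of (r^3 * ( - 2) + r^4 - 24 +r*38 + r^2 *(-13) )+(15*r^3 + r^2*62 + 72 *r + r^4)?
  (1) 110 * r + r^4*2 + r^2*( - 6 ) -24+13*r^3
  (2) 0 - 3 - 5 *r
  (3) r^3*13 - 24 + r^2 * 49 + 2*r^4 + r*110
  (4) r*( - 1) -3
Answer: 3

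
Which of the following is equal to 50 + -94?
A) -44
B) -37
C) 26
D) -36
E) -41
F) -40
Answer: A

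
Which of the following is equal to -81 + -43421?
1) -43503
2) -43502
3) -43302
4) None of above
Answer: 2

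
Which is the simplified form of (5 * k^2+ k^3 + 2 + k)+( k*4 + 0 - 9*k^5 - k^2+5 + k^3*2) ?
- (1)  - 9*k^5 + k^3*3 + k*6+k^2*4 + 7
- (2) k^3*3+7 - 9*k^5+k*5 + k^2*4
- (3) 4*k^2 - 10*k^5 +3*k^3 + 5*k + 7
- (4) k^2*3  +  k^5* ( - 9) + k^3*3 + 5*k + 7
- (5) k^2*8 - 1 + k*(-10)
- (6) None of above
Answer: 2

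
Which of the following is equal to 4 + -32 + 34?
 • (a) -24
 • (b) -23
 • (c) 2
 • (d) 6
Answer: d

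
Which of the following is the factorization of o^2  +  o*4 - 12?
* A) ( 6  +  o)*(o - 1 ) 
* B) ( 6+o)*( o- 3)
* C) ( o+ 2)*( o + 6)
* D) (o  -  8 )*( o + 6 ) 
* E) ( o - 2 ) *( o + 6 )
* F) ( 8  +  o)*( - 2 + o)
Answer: E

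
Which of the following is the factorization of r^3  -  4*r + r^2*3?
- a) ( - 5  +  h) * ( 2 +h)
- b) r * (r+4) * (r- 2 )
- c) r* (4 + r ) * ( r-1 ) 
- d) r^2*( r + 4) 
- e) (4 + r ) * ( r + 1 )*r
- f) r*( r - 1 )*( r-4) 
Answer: c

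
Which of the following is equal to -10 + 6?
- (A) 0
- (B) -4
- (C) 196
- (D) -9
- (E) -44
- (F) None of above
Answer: B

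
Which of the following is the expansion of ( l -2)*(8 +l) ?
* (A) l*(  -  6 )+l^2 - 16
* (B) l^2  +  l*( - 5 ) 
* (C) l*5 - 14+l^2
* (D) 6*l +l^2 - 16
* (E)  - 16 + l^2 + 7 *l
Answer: D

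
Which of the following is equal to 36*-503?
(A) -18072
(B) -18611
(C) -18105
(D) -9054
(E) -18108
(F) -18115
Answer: E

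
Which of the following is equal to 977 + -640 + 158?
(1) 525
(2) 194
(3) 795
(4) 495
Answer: 4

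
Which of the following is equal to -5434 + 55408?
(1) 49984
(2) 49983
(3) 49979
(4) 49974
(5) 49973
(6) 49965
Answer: 4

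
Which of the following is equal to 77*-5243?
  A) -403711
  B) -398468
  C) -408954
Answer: A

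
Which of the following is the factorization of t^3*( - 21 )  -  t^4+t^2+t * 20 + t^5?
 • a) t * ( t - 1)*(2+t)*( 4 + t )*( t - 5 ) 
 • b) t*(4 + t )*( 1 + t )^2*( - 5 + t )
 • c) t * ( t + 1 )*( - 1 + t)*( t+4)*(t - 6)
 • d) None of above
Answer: d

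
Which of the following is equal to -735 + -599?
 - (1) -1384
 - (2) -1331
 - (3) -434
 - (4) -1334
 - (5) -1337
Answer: 4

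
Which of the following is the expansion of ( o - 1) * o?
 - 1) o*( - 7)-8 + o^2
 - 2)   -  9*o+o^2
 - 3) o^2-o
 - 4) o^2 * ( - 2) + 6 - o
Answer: 3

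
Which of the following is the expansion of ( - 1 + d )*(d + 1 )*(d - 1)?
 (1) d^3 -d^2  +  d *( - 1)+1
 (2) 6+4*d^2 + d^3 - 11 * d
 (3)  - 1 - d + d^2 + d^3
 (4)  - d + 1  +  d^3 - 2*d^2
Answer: 1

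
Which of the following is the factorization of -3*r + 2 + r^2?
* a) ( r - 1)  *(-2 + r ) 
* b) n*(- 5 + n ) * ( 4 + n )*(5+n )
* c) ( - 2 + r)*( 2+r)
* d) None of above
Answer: a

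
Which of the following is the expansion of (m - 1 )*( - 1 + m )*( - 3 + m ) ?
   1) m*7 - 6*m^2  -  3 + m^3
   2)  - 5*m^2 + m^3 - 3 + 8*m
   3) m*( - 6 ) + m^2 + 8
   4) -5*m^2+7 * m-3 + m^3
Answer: 4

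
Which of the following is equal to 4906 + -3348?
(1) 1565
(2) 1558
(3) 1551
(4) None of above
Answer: 2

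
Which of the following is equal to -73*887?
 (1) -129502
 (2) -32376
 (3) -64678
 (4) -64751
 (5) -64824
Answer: 4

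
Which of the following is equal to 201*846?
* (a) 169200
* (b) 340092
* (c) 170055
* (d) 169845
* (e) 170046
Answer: e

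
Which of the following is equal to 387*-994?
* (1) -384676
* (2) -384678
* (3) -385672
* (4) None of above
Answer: 2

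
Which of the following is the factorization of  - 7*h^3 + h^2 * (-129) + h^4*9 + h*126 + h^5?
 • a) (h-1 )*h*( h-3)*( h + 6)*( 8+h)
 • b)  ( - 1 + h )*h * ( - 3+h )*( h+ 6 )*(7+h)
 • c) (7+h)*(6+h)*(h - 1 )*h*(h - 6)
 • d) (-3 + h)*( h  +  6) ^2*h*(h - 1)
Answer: b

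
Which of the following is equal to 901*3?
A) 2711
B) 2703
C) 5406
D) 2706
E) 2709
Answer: B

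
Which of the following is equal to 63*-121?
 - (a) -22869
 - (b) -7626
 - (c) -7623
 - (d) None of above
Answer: c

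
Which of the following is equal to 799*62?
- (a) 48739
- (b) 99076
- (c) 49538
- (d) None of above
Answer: c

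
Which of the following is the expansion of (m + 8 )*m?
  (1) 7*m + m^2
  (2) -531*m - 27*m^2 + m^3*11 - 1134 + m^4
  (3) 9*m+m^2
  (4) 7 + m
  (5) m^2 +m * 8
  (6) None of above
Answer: 5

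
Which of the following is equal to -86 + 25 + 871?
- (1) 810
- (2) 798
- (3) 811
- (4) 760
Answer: 1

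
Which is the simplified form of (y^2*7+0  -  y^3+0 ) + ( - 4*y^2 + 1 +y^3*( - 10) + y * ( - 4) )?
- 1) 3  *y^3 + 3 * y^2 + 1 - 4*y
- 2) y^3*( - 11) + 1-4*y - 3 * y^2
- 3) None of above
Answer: 3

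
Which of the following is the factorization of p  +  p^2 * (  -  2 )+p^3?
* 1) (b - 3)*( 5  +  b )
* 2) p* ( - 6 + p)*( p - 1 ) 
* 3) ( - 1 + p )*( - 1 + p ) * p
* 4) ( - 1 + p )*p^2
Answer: 3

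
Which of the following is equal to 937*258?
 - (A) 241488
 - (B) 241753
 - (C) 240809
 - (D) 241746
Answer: D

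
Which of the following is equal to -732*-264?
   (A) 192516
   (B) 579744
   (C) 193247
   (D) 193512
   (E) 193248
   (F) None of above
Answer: E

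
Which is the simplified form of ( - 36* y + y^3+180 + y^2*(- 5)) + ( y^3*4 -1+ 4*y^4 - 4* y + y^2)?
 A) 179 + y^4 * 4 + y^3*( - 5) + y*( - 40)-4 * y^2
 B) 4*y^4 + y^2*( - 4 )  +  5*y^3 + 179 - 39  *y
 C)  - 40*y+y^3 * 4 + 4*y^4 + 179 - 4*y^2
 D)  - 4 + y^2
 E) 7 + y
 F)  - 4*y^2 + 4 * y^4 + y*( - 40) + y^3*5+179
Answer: F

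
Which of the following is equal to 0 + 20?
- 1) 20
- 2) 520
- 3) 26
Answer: 1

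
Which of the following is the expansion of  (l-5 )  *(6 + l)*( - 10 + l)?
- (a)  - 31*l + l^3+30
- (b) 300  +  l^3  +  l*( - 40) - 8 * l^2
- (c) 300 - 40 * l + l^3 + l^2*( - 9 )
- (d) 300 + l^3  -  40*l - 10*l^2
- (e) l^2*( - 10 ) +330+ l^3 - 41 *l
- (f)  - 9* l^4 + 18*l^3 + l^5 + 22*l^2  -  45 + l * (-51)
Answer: c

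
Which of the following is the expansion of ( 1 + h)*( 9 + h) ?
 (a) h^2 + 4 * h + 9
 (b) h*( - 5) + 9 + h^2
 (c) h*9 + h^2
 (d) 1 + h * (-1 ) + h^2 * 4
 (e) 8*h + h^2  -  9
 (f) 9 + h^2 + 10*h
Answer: f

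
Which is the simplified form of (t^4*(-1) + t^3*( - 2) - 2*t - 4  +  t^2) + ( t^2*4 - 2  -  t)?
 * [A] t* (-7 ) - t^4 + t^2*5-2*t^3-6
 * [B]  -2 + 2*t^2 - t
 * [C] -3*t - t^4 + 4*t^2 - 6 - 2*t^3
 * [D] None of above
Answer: D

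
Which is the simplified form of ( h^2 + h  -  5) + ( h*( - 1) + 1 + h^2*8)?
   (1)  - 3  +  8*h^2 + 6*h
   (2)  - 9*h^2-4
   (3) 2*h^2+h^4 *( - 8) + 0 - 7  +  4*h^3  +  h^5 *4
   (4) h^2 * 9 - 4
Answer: 4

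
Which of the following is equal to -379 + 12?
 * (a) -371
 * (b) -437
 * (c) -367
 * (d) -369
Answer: c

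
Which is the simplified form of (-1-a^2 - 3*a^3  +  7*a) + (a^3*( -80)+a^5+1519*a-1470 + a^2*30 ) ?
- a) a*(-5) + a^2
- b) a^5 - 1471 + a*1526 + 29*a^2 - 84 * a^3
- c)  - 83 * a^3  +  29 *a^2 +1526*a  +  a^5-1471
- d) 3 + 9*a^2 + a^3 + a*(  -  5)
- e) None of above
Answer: c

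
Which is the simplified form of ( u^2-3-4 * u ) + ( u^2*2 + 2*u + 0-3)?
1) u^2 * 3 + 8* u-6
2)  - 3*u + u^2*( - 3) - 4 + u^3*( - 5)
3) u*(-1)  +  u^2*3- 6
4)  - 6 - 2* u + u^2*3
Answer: 4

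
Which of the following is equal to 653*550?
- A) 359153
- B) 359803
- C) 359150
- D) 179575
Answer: C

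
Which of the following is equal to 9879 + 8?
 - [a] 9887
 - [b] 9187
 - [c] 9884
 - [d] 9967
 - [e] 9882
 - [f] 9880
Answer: a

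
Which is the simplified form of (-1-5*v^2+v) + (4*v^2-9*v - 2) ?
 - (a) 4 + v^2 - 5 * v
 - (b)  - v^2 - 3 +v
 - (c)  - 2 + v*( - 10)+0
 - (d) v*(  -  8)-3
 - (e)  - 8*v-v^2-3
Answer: e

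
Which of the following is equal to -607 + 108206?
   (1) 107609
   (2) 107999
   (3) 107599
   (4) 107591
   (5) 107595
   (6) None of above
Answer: 3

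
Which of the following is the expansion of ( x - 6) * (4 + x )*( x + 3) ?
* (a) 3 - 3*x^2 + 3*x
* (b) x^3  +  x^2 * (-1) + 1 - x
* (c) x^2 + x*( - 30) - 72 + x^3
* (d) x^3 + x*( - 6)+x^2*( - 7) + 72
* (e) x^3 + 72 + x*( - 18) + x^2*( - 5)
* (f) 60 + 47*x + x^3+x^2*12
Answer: c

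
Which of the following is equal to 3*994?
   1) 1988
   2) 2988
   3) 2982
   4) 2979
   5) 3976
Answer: 3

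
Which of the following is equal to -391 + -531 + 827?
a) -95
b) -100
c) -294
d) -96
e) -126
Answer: a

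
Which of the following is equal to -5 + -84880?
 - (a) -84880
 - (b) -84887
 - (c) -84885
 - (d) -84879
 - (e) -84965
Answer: c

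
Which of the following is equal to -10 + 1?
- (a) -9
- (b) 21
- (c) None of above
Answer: a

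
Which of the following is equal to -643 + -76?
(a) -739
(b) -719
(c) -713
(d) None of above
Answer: b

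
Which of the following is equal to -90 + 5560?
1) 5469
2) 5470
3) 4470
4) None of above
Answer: 2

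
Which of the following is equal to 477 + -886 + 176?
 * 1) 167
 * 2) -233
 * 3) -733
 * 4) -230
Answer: 2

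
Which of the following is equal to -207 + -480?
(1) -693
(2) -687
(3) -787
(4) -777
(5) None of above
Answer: 2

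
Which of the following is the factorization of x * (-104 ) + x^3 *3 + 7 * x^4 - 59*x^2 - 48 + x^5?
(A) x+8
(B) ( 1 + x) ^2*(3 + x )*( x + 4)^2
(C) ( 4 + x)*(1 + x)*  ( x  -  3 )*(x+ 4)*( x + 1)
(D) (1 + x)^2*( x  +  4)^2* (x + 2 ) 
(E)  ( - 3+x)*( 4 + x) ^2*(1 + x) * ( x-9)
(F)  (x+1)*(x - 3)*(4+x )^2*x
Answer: C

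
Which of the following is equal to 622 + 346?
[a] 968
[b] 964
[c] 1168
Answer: a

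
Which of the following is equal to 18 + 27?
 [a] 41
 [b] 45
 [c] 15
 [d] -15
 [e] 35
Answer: b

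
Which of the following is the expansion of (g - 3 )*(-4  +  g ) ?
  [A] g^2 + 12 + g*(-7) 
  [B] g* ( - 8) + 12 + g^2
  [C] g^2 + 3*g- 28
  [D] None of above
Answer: A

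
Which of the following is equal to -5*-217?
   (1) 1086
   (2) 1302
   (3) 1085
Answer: 3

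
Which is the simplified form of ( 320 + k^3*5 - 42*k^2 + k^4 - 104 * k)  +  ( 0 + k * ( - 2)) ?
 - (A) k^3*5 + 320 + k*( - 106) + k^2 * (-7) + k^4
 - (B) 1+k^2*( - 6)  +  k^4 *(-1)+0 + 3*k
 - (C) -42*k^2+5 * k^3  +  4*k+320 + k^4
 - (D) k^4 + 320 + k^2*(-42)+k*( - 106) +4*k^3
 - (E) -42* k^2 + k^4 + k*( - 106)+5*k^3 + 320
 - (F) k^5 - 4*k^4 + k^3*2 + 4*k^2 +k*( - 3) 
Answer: E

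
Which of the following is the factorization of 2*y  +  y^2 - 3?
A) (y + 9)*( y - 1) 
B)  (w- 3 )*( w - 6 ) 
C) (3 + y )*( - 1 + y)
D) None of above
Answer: C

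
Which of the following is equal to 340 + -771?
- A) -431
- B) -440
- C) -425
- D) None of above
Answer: A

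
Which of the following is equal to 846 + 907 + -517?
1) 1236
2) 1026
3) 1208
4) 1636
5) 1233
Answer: 1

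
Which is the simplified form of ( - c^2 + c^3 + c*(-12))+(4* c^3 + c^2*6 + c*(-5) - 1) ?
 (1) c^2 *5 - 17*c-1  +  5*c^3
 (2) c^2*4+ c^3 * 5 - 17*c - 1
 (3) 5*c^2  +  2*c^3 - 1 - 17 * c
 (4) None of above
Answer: 1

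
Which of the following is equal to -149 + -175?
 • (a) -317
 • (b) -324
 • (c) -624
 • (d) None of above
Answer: b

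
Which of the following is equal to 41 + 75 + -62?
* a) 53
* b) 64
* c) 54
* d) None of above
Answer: c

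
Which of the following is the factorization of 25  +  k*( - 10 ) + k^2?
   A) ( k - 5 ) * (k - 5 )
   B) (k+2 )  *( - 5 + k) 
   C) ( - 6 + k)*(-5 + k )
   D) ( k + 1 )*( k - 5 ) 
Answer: A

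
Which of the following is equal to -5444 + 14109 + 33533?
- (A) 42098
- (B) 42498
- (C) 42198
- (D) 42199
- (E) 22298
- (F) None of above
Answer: C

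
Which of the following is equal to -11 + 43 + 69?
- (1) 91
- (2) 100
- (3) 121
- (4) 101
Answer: 4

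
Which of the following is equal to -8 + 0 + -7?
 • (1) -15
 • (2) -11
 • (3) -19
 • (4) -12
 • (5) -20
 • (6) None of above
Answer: 1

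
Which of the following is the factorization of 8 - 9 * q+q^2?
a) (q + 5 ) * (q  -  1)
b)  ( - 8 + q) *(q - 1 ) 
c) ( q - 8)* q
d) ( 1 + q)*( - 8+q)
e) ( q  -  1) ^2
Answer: b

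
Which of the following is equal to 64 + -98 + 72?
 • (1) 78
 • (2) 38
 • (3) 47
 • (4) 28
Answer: 2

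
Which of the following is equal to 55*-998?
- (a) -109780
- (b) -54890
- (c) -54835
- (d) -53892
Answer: b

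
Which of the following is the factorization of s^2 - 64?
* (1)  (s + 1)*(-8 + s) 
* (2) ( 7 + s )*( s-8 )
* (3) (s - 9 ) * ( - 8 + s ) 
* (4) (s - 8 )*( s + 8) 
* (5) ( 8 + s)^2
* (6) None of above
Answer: 4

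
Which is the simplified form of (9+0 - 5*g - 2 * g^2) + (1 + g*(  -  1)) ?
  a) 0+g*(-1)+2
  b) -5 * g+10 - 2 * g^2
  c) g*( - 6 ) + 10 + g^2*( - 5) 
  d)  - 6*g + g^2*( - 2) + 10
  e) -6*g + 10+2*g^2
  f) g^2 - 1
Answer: d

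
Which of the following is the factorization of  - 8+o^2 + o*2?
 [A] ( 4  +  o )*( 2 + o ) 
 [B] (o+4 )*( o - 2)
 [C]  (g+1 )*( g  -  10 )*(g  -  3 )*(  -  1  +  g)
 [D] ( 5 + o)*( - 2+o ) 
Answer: B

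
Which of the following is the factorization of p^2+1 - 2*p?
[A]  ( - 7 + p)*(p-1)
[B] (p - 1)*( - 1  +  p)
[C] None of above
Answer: B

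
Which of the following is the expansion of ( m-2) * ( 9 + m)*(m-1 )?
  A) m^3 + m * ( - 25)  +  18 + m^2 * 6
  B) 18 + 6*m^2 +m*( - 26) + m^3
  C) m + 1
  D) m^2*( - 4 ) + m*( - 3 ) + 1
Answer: A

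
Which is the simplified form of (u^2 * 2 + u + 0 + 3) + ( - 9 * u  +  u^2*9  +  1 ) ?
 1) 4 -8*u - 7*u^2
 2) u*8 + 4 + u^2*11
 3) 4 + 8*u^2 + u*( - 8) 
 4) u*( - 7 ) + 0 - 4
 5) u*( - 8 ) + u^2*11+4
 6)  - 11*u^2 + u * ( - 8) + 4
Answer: 5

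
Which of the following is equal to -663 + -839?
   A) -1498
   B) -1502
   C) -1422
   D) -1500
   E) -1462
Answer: B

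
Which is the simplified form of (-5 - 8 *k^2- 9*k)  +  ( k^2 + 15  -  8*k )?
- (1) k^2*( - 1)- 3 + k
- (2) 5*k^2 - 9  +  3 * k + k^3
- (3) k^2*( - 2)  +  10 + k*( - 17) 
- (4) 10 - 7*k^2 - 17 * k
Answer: 4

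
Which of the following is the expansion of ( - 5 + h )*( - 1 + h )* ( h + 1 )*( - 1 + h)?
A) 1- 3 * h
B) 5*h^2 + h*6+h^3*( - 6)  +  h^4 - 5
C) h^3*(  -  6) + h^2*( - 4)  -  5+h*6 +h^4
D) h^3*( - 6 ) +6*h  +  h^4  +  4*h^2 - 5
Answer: D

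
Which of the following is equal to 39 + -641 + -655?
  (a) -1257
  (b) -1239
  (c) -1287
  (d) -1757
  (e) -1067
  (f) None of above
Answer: a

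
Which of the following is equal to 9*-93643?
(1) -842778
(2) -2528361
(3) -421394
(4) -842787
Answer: 4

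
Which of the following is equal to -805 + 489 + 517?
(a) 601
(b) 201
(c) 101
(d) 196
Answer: b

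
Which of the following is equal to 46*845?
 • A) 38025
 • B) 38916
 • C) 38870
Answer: C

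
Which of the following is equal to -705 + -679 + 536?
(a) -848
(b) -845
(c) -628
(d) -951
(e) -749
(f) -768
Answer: a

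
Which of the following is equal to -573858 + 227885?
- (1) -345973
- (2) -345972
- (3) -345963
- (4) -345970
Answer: 1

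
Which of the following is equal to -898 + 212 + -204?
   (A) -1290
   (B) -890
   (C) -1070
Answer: B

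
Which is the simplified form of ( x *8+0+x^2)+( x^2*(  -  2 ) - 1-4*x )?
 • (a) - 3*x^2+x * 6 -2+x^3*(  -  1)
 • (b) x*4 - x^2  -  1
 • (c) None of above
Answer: b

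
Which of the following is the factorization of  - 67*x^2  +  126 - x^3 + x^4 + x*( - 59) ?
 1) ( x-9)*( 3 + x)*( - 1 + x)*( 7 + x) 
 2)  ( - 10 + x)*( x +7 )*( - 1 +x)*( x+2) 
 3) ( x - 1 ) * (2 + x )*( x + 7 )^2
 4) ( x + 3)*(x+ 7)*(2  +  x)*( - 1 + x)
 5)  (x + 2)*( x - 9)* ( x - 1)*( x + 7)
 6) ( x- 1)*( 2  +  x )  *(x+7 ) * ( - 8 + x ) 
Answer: 5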